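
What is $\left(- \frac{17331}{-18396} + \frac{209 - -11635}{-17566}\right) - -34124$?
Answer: $\frac{1837842841831}{53857356} \approx 34124.0$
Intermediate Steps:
$\left(- \frac{17331}{-18396} + \frac{209 - -11635}{-17566}\right) - -34124 = \left(\left(-17331\right) \left(- \frac{1}{18396}\right) + \left(209 + 11635\right) \left(- \frac{1}{17566}\right)\right) + 34124 = \left(\frac{5777}{6132} + 11844 \left(- \frac{1}{17566}\right)\right) + 34124 = \left(\frac{5777}{6132} - \frac{5922}{8783}\right) + 34124 = \frac{14425687}{53857356} + 34124 = \frac{1837842841831}{53857356}$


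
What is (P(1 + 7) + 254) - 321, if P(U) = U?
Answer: -59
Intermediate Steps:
(P(1 + 7) + 254) - 321 = ((1 + 7) + 254) - 321 = (8 + 254) - 321 = 262 - 321 = -59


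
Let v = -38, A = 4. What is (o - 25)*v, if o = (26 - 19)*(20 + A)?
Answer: -5434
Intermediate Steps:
o = 168 (o = (26 - 19)*(20 + 4) = 7*24 = 168)
(o - 25)*v = (168 - 25)*(-38) = 143*(-38) = -5434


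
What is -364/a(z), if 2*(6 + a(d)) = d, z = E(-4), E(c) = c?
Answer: 91/2 ≈ 45.500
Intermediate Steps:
z = -4
a(d) = -6 + d/2
-364/a(z) = -364/(-6 + (½)*(-4)) = -364/(-6 - 2) = -364/(-8) = -364*(-⅛) = 91/2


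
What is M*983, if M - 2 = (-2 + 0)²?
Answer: 5898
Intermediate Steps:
M = 6 (M = 2 + (-2 + 0)² = 2 + (-2)² = 2 + 4 = 6)
M*983 = 6*983 = 5898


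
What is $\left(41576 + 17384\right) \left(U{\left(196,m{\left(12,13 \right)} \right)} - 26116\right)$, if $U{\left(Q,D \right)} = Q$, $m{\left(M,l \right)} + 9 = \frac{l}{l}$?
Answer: $-1528243200$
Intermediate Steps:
$m{\left(M,l \right)} = -8$ ($m{\left(M,l \right)} = -9 + \frac{l}{l} = -9 + 1 = -8$)
$\left(41576 + 17384\right) \left(U{\left(196,m{\left(12,13 \right)} \right)} - 26116\right) = \left(41576 + 17384\right) \left(196 - 26116\right) = 58960 \left(-25920\right) = -1528243200$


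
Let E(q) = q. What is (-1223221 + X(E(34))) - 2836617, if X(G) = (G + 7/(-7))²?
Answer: -4058749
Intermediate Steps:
X(G) = (-1 + G)² (X(G) = (G + 7*(-⅐))² = (G - 1)² = (-1 + G)²)
(-1223221 + X(E(34))) - 2836617 = (-1223221 + (-1 + 34)²) - 2836617 = (-1223221 + 33²) - 2836617 = (-1223221 + 1089) - 2836617 = -1222132 - 2836617 = -4058749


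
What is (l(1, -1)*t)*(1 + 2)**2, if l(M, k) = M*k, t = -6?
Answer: 54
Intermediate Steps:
(l(1, -1)*t)*(1 + 2)**2 = ((1*(-1))*(-6))*(1 + 2)**2 = -1*(-6)*3**2 = 6*9 = 54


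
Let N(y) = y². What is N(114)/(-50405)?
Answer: -12996/50405 ≈ -0.25783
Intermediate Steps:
N(114)/(-50405) = 114²/(-50405) = 12996*(-1/50405) = -12996/50405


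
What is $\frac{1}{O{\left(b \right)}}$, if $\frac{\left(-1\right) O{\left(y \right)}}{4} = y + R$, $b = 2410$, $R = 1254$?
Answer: $- \frac{1}{14656} \approx -6.8231 \cdot 10^{-5}$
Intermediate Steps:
$O{\left(y \right)} = -5016 - 4 y$ ($O{\left(y \right)} = - 4 \left(y + 1254\right) = - 4 \left(1254 + y\right) = -5016 - 4 y$)
$\frac{1}{O{\left(b \right)}} = \frac{1}{-5016 - 9640} = \frac{1}{-14656} = - \frac{1}{14656}$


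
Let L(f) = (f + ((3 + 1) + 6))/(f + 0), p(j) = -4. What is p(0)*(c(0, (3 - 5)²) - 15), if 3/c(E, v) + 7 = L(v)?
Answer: 444/7 ≈ 63.429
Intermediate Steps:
L(f) = (10 + f)/f (L(f) = (f + (4 + 6))/f = (f + 10)/f = (10 + f)/f)
c(E, v) = 3/(-7 + (10 + v)/v)
p(0)*(c(0, (3 - 5)²) - 15) = -4*(-3*(3 - 5)²/(-10 + 6*(3 - 5)²) - 15) = -4*(-3*(-2)²/(-10 + 6*(-2)²) - 15) = -4*(-3*4/(-10 + 6*4) - 15) = -4*(-3*4/(-10 + 24) - 15) = -4*(-3*4/14 - 15) = -4*(-3*4*1/14 - 15) = -4*(-6/7 - 15) = -4*(-111/7) = 444/7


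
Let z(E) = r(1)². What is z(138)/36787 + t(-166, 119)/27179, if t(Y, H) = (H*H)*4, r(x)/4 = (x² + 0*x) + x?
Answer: 2085502284/999833873 ≈ 2.0858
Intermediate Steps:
r(x) = 4*x + 4*x² (r(x) = 4*((x² + 0*x) + x) = 4*((x² + 0) + x) = 4*(x² + x) = 4*(x + x²) = 4*x + 4*x²)
t(Y, H) = 4*H² (t(Y, H) = H²*4 = 4*H²)
z(E) = 64 (z(E) = (4*1*(1 + 1))² = (4*1*2)² = 8² = 64)
z(138)/36787 + t(-166, 119)/27179 = 64/36787 + (4*119²)/27179 = 64*(1/36787) + (4*14161)*(1/27179) = 64/36787 + 56644*(1/27179) = 64/36787 + 56644/27179 = 2085502284/999833873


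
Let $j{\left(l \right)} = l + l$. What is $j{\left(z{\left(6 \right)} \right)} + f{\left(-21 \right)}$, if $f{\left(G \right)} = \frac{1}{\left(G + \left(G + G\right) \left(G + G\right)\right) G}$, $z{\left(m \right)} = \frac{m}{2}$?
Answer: $\frac{219617}{36603} \approx 6.0$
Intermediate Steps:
$z{\left(m \right)} = \frac{m}{2}$ ($z{\left(m \right)} = m \frac{1}{2} = \frac{m}{2}$)
$j{\left(l \right)} = 2 l$
$f{\left(G \right)} = \frac{1}{G \left(G + 4 G^{2}\right)}$ ($f{\left(G \right)} = \frac{1}{\left(G + 2 G 2 G\right) G} = \frac{1}{\left(G + 4 G^{2}\right) G} = \frac{1}{G \left(G + 4 G^{2}\right)}$)
$j{\left(z{\left(6 \right)} \right)} + f{\left(-21 \right)} = 2 \cdot \frac{1}{2} \cdot 6 + \frac{1}{441 \left(1 + 4 \left(-21\right)\right)} = 2 \cdot 3 + \frac{1}{441 \left(1 - 84\right)} = 6 + \frac{1}{441 \left(-83\right)} = 6 + \frac{1}{441} \left(- \frac{1}{83}\right) = 6 - \frac{1}{36603} = \frac{219617}{36603}$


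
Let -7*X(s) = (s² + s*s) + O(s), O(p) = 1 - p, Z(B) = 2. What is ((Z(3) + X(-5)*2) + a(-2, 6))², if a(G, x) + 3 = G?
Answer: 361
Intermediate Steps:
a(G, x) = -3 + G
X(s) = -⅐ - 2*s²/7 + s/7 (X(s) = -((s² + s*s) + (1 - s))/7 = -((s² + s²) + (1 - s))/7 = -(2*s² + (1 - s))/7 = -(1 - s + 2*s²)/7 = -⅐ - 2*s²/7 + s/7)
((Z(3) + X(-5)*2) + a(-2, 6))² = ((2 + (-⅐ - 2/7*(-5)² + (⅐)*(-5))*2) + (-3 - 2))² = ((2 + (-⅐ - 2/7*25 - 5/7)*2) - 5)² = ((2 + (-⅐ - 50/7 - 5/7)*2) - 5)² = ((2 - 8*2) - 5)² = ((2 - 16) - 5)² = (-14 - 5)² = (-19)² = 361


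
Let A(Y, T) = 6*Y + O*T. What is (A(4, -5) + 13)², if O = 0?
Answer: 1369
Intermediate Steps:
A(Y, T) = 6*Y (A(Y, T) = 6*Y + 0*T = 6*Y + 0 = 6*Y)
(A(4, -5) + 13)² = (6*4 + 13)² = (24 + 13)² = 37² = 1369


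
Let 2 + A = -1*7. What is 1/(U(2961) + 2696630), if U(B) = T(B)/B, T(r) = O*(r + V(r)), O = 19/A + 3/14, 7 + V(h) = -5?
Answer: 124362/335358065123 ≈ 3.7083e-7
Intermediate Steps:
A = -9 (A = -2 - 1*7 = -2 - 7 = -9)
V(h) = -12 (V(h) = -7 - 5 = -12)
O = -239/126 (O = 19/(-9) + 3/14 = 19*(-⅑) + 3*(1/14) = -19/9 + 3/14 = -239/126 ≈ -1.8968)
T(r) = 478/21 - 239*r/126 (T(r) = -239*(r - 12)/126 = -239*(-12 + r)/126 = 478/21 - 239*r/126)
U(B) = (478/21 - 239*B/126)/B
1/(U(2961) + 2696630) = 1/((239/126)*(12 - 1*2961)/2961 + 2696630) = 1/((239/126)*(1/2961)*(12 - 2961) + 2696630) = 1/((239/126)*(1/2961)*(-2949) + 2696630) = 1/(-234937/124362 + 2696630) = 1/(335358065123/124362) = 124362/335358065123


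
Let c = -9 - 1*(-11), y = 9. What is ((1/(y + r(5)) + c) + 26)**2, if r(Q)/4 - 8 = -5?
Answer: 346921/441 ≈ 786.67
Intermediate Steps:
r(Q) = 12 (r(Q) = 32 + 4*(-5) = 32 - 20 = 12)
c = 2 (c = -9 + 11 = 2)
((1/(y + r(5)) + c) + 26)**2 = ((1/(9 + 12) + 2) + 26)**2 = ((1/21 + 2) + 26)**2 = (43/21 + 26)**2 = (589/21)**2 = 346921/441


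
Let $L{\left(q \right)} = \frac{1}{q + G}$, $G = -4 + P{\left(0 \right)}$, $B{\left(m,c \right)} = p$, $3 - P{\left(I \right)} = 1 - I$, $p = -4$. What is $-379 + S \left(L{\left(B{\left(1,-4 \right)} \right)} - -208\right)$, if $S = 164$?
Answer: $\frac{101117}{3} \approx 33706.0$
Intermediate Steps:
$P{\left(I \right)} = 2 + I$ ($P{\left(I \right)} = 3 - \left(1 - I\right) = 3 + \left(-1 + I\right) = 2 + I$)
$B{\left(m,c \right)} = -4$
$G = -2$ ($G = -4 + \left(2 + 0\right) = -4 + 2 = -2$)
$L{\left(q \right)} = \frac{1}{-2 + q}$ ($L{\left(q \right)} = \frac{1}{q - 2} = \frac{1}{-2 + q}$)
$-379 + S \left(L{\left(B{\left(1,-4 \right)} \right)} - -208\right) = -379 + 164 \left(\frac{1}{-2 - 4} - -208\right) = -379 + 164 \left(\frac{1}{-6} + 208\right) = -379 + 164 \left(- \frac{1}{6} + 208\right) = -379 + 164 \cdot \frac{1247}{6} = -379 + \frac{102254}{3} = \frac{101117}{3}$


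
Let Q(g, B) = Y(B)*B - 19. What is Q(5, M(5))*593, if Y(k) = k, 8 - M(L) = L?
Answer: -5930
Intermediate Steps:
M(L) = 8 - L
Q(g, B) = -19 + B² (Q(g, B) = B*B - 19 = B² - 19 = -19 + B²)
Q(5, M(5))*593 = (-19 + (8 - 1*5)²)*593 = (-19 + (8 - 5)²)*593 = (-19 + 3²)*593 = (-19 + 9)*593 = -10*593 = -5930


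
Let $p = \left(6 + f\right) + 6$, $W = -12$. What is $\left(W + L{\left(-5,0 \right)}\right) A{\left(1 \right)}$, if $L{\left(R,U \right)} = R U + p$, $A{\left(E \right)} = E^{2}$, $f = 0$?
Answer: $0$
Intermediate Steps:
$p = 12$ ($p = \left(6 + 0\right) + 6 = 6 + 6 = 12$)
$L{\left(R,U \right)} = 12 + R U$ ($L{\left(R,U \right)} = R U + 12 = 12 + R U$)
$\left(W + L{\left(-5,0 \right)}\right) A{\left(1 \right)} = \left(-12 + \left(12 - 0\right)\right) 1^{2} = \left(-12 + \left(12 + 0\right)\right) 1 = \left(-12 + 12\right) 1 = 0 \cdot 1 = 0$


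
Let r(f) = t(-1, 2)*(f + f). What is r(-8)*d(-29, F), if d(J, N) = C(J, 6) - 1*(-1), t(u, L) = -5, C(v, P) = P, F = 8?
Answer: 560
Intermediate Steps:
r(f) = -10*f (r(f) = -5*(f + f) = -10*f)
d(J, N) = 7 (d(J, N) = 6 - 1*(-1) = 6 + 1 = 7)
r(-8)*d(-29, F) = -10*(-8)*7 = 80*7 = 560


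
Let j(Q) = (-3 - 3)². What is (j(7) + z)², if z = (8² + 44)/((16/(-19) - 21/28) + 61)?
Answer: 3239431056/2265025 ≈ 1430.2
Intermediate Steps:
j(Q) = 36 (j(Q) = (-6)² = 36)
z = 2736/1505 (z = (64 + 44)/((16*(-1/19) - 21*1/28) + 61) = 108/((-16/19 - ¾) + 61) = 108/(-121/76 + 61) = 108/(4515/76) = 108*(76/4515) = 2736/1505 ≈ 1.8179)
(j(7) + z)² = (36 + 2736/1505)² = (56916/1505)² = 3239431056/2265025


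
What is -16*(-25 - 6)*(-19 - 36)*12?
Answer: -327360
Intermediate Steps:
-16*(-25 - 6)*(-19 - 36)*12 = -(-496)*(-55)*12 = -16*1705*12 = -27280*12 = -327360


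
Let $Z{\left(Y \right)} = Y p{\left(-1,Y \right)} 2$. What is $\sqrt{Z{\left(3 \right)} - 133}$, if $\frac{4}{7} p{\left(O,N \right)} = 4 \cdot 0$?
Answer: $i \sqrt{133} \approx 11.533 i$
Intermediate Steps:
$p{\left(O,N \right)} = 0$ ($p{\left(O,N \right)} = \frac{7 \cdot 4 \cdot 0}{4} = \frac{7}{4} \cdot 0 = 0$)
$Z{\left(Y \right)} = 0$ ($Z{\left(Y \right)} = Y 0 \cdot 2 = 0 \cdot 2 = 0$)
$\sqrt{Z{\left(3 \right)} - 133} = \sqrt{0 - 133} = \sqrt{-133} = i \sqrt{133}$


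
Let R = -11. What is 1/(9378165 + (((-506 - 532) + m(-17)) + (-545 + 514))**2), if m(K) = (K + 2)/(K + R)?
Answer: 784/8247508249 ≈ 9.5059e-8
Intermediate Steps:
m(K) = (2 + K)/(-11 + K) (m(K) = (K + 2)/(K - 11) = (2 + K)/(-11 + K))
1/(9378165 + (((-506 - 532) + m(-17)) + (-545 + 514))**2) = 1/(9378165 + (((-506 - 532) + (2 - 17)/(-11 - 17)) + (-545 + 514))**2) = 1/(9378165 + ((-1038 - 15/(-28)) - 31)**2) = 1/(9378165 + ((-1038 - 1/28*(-15)) - 31)**2) = 1/(9378165 + ((-1038 + 15/28) - 31)**2) = 1/(9378165 + (-29049/28 - 31)**2) = 1/(9378165 + (-29917/28)**2) = 1/(9378165 + 895026889/784) = 1/(8247508249/784) = 784/8247508249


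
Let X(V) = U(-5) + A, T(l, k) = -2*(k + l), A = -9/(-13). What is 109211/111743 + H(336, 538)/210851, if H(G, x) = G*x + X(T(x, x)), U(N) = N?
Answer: 561942235797/306294602809 ≈ 1.8346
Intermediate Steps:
A = 9/13 (A = -9*(-1/13) = 9/13 ≈ 0.69231)
T(l, k) = -2*k - 2*l
X(V) = -56/13 (X(V) = -5 + 9/13 = -56/13)
H(G, x) = -56/13 + G*x (H(G, x) = G*x - 56/13 = -56/13 + G*x)
109211/111743 + H(336, 538)/210851 = 109211/111743 + (-56/13 + 336*538)/210851 = 109211*(1/111743) + (-56/13 + 180768)*(1/210851) = 109211/111743 + (2349928/13)*(1/210851) = 109211/111743 + 2349928/2741063 = 561942235797/306294602809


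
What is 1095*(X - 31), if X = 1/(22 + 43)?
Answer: -441066/13 ≈ -33928.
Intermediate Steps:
X = 1/65 ≈ 0.015385
1095*(X - 31) = 1095*(1/65 - 31) = 1095*(-2014/65) = -441066/13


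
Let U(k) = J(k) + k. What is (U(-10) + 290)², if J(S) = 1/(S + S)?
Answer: 31348801/400 ≈ 78372.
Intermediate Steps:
J(S) = 1/(2*S)
U(k) = k + 1/(2*k) (U(k) = 1/(2*k) + k = k + 1/(2*k))
(U(-10) + 290)² = ((-10 + (½)/(-10)) + 290)² = ((-10 + (½)*(-⅒)) + 290)² = ((-10 - 1/20) + 290)² = (-201/20 + 290)² = (5599/20)² = 31348801/400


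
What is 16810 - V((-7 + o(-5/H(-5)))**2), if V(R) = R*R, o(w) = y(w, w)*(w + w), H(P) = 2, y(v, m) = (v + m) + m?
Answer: -13576881/16 ≈ -8.4856e+5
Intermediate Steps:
y(v, m) = v + 2*m (y(v, m) = (m + v) + m = v + 2*m)
o(w) = 6*w**2 (o(w) = (w + 2*w)*(w + w) = (3*w)*(2*w) = 6*w**2)
V(R) = R**2
16810 - V((-7 + o(-5/H(-5)))**2) = 16810 - ((-7 + 6*(-5/2)**2)**2)**2 = 16810 - ((-7 + 6*(25/4))**2)**2 = 16810 - ((-7 + 75/2)**2)**2 = 16810 - ((61/2)**2)**2 = 16810 - (3721/4)**2 = 16810 - 1*13845841/16 = 16810 - 13845841/16 = -13576881/16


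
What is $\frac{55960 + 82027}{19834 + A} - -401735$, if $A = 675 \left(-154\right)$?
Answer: $\frac{33792203273}{84116} \approx 4.0173 \cdot 10^{5}$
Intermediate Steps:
$A = -103950$
$\frac{55960 + 82027}{19834 + A} - -401735 = \frac{55960 + 82027}{19834 - 103950} - -401735 = \frac{137987}{-84116} + 401735 = 137987 \left(- \frac{1}{84116}\right) + 401735 = - \frac{137987}{84116} + 401735 = \frac{33792203273}{84116}$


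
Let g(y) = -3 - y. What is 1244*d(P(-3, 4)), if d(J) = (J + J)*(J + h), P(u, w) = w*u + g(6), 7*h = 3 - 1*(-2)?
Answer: 1059888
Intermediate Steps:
h = 5/7 (h = (3 - 1*(-2))/7 = (3 + 2)/7 = (⅐)*5 = 5/7 ≈ 0.71429)
P(u, w) = -9 + u*w (P(u, w) = w*u + (-3 - 1*6) = u*w + (-3 - 6) = u*w - 9 = -9 + u*w)
d(J) = 2*J*(5/7 + J) (d(J) = (J + J)*(J + 5/7) = (2*J)*(5/7 + J) = 2*J*(5/7 + J))
1244*d(P(-3, 4)) = 1244*(2*(-9 - 3*4)*(5 + 7*(-9 - 3*4))/7) = 1244*(2*(-9 - 12)*(5 + 7*(-9 - 12))/7) = 1244*((2/7)*(-21)*(5 + 7*(-21))) = 1244*((2/7)*(-21)*(5 - 147)) = 1244*((2/7)*(-21)*(-142)) = 1244*852 = 1059888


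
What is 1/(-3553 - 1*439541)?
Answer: -1/443094 ≈ -2.2569e-6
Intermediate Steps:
1/(-3553 - 1*439541) = 1/(-3553 - 439541) = 1/(-443094) = -1/443094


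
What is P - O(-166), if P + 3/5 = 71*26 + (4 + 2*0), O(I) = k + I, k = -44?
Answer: 10297/5 ≈ 2059.4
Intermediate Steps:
O(I) = -44 + I
P = 9247/5 (P = -3/5 + (71*26 + (4 + 2*0)) = -3/5 + (1846 + (4 + 0)) = -3/5 + (1846 + 4) = -3/5 + 1850 = 9247/5 ≈ 1849.4)
P - O(-166) = 9247/5 - (-44 - 166) = 9247/5 - 1*(-210) = 9247/5 + 210 = 10297/5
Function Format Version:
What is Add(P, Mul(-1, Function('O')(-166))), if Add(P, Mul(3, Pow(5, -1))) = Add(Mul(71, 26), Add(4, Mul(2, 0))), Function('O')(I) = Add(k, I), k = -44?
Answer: Rational(10297, 5) ≈ 2059.4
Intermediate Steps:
Function('O')(I) = Add(-44, I)
P = Rational(9247, 5) (P = Add(Rational(-3, 5), Add(Mul(71, 26), Add(4, Mul(2, 0)))) = Add(Rational(-3, 5), Add(1846, Add(4, 0))) = Add(Rational(-3, 5), Add(1846, 4)) = Add(Rational(-3, 5), 1850) = Rational(9247, 5) ≈ 1849.4)
Add(P, Mul(-1, Function('O')(-166))) = Add(Rational(9247, 5), Mul(-1, Add(-44, -166))) = Add(Rational(9247, 5), Mul(-1, -210)) = Add(Rational(9247, 5), 210) = Rational(10297, 5)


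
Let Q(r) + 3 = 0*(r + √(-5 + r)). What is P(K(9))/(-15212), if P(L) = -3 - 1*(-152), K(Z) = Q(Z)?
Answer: -149/15212 ≈ -0.0097949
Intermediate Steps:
Q(r) = -3 (Q(r) = -3 + 0*(r + √(-5 + r)) = -3 + 0 = -3)
K(Z) = -3
P(L) = 149 (P(L) = -3 + 152 = 149)
P(K(9))/(-15212) = 149/(-15212) = 149*(-1/15212) = -149/15212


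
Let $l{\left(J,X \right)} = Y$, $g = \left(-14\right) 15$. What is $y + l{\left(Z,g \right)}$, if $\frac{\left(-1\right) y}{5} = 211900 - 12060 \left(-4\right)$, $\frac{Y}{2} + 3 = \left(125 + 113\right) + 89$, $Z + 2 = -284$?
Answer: $-1300052$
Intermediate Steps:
$Z = -286$ ($Z = -2 - 284 = -286$)
$g = -210$
$Y = 648$ ($Y = -6 + 2 \left(\left(125 + 113\right) + 89\right) = -6 + 2 \left(238 + 89\right) = -6 + 2 \cdot 327 = -6 + 654 = 648$)
$l{\left(J,X \right)} = 648$
$y = -1300700$ ($y = - 5 \left(211900 - 12060 \left(-4\right)\right) = - 5 \left(211900 - -48240\right) = - 5 \left(211900 + 48240\right) = \left(-5\right) 260140 = -1300700$)
$y + l{\left(Z,g \right)} = -1300700 + 648 = -1300052$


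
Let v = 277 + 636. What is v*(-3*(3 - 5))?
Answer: 5478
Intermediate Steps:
v = 913
v*(-3*(3 - 5)) = 913*(-3*(3 - 5)) = 913*(-3*(-2)) = 913*6 = 5478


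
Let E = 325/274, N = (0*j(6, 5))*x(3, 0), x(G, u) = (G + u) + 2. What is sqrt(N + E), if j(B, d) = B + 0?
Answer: 5*sqrt(3562)/274 ≈ 1.0891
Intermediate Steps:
j(B, d) = B
x(G, u) = 2 + G + u
N = 0 (N = (0*6)*(2 + 3 + 0) = 0*5 = 0)
E = 325/274 (E = 325*(1/274) = 325/274 ≈ 1.1861)
sqrt(N + E) = sqrt(0 + 325/274) = sqrt(325/274) = 5*sqrt(3562)/274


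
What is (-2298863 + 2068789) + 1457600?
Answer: 1227526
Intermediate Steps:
(-2298863 + 2068789) + 1457600 = -230074 + 1457600 = 1227526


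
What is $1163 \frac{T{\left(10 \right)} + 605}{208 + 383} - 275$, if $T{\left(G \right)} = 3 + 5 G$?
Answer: $\frac{602729}{591} \approx 1019.8$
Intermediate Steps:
$1163 \frac{T{\left(10 \right)} + 605}{208 + 383} - 275 = 1163 \frac{\left(3 + 5 \cdot 10\right) + 605}{208 + 383} - 275 = 1163 \frac{\left(3 + 50\right) + 605}{591} - 275 = 1163 \left(53 + 605\right) \frac{1}{591} - 275 = 1163 \cdot 658 \cdot \frac{1}{591} - 275 = 1163 \cdot \frac{658}{591} - 275 = \frac{765254}{591} - 275 = \frac{602729}{591}$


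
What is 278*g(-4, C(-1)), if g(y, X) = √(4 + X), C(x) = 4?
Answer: 556*√2 ≈ 786.30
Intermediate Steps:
278*g(-4, C(-1)) = 278*√(4 + 4) = 278*√8 = 278*(2*√2) = 556*√2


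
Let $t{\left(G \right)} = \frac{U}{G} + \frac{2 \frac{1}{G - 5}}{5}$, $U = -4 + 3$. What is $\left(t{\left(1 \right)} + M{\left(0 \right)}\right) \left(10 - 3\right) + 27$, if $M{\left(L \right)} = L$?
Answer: $\frac{193}{10} \approx 19.3$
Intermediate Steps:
$U = -1$
$t{\left(G \right)} = - \frac{1}{G} + \frac{2}{5 \left(-5 + G\right)}$ ($t{\left(G \right)} = - \frac{1}{G} + \frac{2 \frac{1}{G - 5}}{5} = - \frac{1}{G} + \frac{2}{-5 + G} \frac{1}{5} = - \frac{1}{G} + \frac{2}{5 \left(-5 + G\right)}$)
$\left(t{\left(1 \right)} + M{\left(0 \right)}\right) \left(10 - 3\right) + 27 = \left(\frac{25 - 3}{5 \cdot 1 \left(-5 + 1\right)} + 0\right) \left(10 - 3\right) + 27 = \left(\frac{1}{5} \cdot 1 \frac{1}{-4} \left(25 - 3\right) + 0\right) \left(10 - 3\right) + 27 = \left(\frac{1}{5} \cdot 1 \left(- \frac{1}{4}\right) 22 + 0\right) 7 + 27 = \left(- \frac{11}{10} + 0\right) 7 + 27 = \left(- \frac{11}{10}\right) 7 + 27 = - \frac{77}{10} + 27 = \frac{193}{10}$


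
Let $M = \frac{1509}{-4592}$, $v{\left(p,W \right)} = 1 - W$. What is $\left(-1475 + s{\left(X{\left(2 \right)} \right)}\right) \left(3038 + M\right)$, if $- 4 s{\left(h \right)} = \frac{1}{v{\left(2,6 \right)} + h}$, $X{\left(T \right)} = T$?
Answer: $- \frac{246883120913}{55104} \approx -4.4803 \cdot 10^{6}$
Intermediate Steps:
$s{\left(h \right)} = - \frac{1}{4 \left(-5 + h\right)}$ ($s{\left(h \right)} = - \frac{1}{4 \left(\left(1 - 6\right) + h\right)} = - \frac{1}{4 \left(-5 + h\right)}$)
$M = - \frac{1509}{4592}$ ($M = 1509 \left(- \frac{1}{4592}\right) = - \frac{1509}{4592} \approx -0.32862$)
$\left(-1475 + s{\left(X{\left(2 \right)} \right)}\right) \left(3038 + M\right) = \left(-1475 - \frac{1}{-20 + 4 \cdot 2}\right) \left(3038 - \frac{1509}{4592}\right) = \left(-1475 - \frac{1}{-20 + 8}\right) \frac{13948987}{4592} = \left(-1475 - \frac{1}{-12}\right) \frac{13948987}{4592} = \left(-1475 - - \frac{1}{12}\right) \frac{13948987}{4592} = \left(-1475 + \frac{1}{12}\right) \frac{13948987}{4592} = \left(- \frac{17699}{12}\right) \frac{13948987}{4592} = - \frac{246883120913}{55104}$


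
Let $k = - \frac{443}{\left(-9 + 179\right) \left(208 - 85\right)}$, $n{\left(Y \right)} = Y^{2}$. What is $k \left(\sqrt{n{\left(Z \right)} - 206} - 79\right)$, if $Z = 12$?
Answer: $\frac{34997}{20910} - \frac{443 i \sqrt{62}}{20910} \approx 1.6737 - 0.16682 i$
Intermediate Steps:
$k = - \frac{443}{20910}$ ($k = - \frac{443}{170 \cdot 123} = - \frac{443}{20910} \approx -0.021186$)
$k \left(\sqrt{n{\left(Z \right)} - 206} - 79\right) = - \frac{443 \left(\sqrt{12^{2} - 206} - 79\right)}{20910} = - \frac{443 \left(\sqrt{144 - 206} - 79\right)}{20910} = - \frac{443 \left(\sqrt{-62} - 79\right)}{20910} = - \frac{443 \left(i \sqrt{62} - 79\right)}{20910} = - \frac{443 \left(-79 + i \sqrt{62}\right)}{20910} = \frac{34997}{20910} - \frac{443 i \sqrt{62}}{20910}$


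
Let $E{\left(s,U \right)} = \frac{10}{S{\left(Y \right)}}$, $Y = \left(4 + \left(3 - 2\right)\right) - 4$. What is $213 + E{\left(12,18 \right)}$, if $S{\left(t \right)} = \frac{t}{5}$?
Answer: $263$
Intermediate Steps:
$Y = 1$ ($Y = \left(4 + \left(3 - 2\right)\right) - 4 = \left(4 + 1\right) - 4 = 5 - 4 = 1$)
$S{\left(t \right)} = \frac{t}{5}$ ($S{\left(t \right)} = t \frac{1}{5} = \frac{t}{5}$)
$E{\left(s,U \right)} = 50$ ($E{\left(s,U \right)} = \frac{10}{\frac{1}{5} \cdot 1} = 10 \frac{1}{\frac{1}{5}} = 10 \cdot 5 = 50$)
$213 + E{\left(12,18 \right)} = 213 + 50 = 263$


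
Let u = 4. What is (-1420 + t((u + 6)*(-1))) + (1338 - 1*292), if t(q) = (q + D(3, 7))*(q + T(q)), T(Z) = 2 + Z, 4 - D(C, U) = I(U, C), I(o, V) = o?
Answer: -140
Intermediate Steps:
D(C, U) = 4 - U
t(q) = (-3 + q)*(2 + 2*q) (t(q) = (q + (4 - 1*7))*(q + (2 + q)) = (q + (4 - 7))*(2 + 2*q) = (q - 3)*(2 + 2*q) = (-3 + q)*(2 + 2*q))
(-1420 + t((u + 6)*(-1))) + (1338 - 1*292) = (-1420 + (-6 - 4*(4 + 6)*(-1) + 2*((4 + 6)*(-1))²)) + (1338 - 1*292) = (-1420 + (-6 - 40*(-1) + 2*(10*(-1))²)) + (1338 - 292) = (-1420 + (-6 - 4*(-10) + 2*(-10)²)) + 1046 = (-1420 + (-6 + 40 + 2*100)) + 1046 = (-1420 + (-6 + 40 + 200)) + 1046 = (-1420 + 234) + 1046 = -1186 + 1046 = -140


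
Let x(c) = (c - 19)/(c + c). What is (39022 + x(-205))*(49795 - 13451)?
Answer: 290738261968/205 ≈ 1.4182e+9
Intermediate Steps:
x(c) = (-19 + c)/(2*c) (x(c) = (-19 + c)/((2*c)) = (-19 + c)*(1/(2*c)) = (-19 + c)/(2*c))
(39022 + x(-205))*(49795 - 13451) = (39022 + (½)*(-19 - 205)/(-205))*(49795 - 13451) = (39022 + (½)*(-1/205)*(-224))*36344 = (39022 + 112/205)*36344 = (7999622/205)*36344 = 290738261968/205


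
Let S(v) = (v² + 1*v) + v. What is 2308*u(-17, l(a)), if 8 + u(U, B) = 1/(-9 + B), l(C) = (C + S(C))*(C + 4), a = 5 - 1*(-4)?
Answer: -25754972/1395 ≈ -18462.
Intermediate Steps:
a = 9 (a = 5 + 4 = 9)
S(v) = v² + 2*v (S(v) = (v² + v) + v = (v + v²) + v = v² + 2*v)
l(C) = (4 + C)*(C + C*(2 + C)) (l(C) = (C + C*(2 + C))*(C + 4) = (C + C*(2 + C))*(4 + C) = (4 + C)*(C + C*(2 + C)))
u(U, B) = -8 + 1/(-9 + B)
2308*u(-17, l(a)) = 2308*((73 - 72*(12 + 9² + 7*9))/(-9 + 9*(12 + 9² + 7*9))) = 2308*((73 - 72*(12 + 81 + 63))/(-9 + 9*(12 + 81 + 63))) = 2308*((73 - 72*156)/(-9 + 9*156)) = 2308*((73 - 8*1404)/(-9 + 1404)) = 2308*((73 - 11232)/1395) = 2308*((1/1395)*(-11159)) = 2308*(-11159/1395) = -25754972/1395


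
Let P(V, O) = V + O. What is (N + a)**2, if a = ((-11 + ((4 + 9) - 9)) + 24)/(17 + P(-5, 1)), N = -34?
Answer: 180625/169 ≈ 1068.8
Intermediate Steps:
P(V, O) = O + V
a = 17/13 (a = ((-11 + ((4 + 9) - 9)) + 24)/(17 + (1 - 5)) = ((-11 + (13 - 9)) + 24)/(17 - 4) = ((-11 + 4) + 24)/13 = (-7 + 24)*(1/13) = 17*(1/13) = 17/13 ≈ 1.3077)
(N + a)**2 = (-34 + 17/13)**2 = (-425/13)**2 = 180625/169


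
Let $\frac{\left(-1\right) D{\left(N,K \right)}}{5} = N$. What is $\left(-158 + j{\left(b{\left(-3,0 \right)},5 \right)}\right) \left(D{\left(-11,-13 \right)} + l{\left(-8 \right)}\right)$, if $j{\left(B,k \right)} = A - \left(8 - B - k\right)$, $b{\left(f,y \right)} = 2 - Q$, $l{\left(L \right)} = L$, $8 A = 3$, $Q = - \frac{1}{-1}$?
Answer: $- \frac{60019}{8} \approx -7502.4$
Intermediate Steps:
$Q = 1$ ($Q = \left(-1\right) \left(-1\right) = 1$)
$A = \frac{3}{8}$ ($A = \frac{1}{8} \cdot 3 = \frac{3}{8} \approx 0.375$)
$D{\left(N,K \right)} = - 5 N$
$b{\left(f,y \right)} = 1$ ($b{\left(f,y \right)} = 2 - 1 = 1$)
$j{\left(B,k \right)} = - \frac{61}{8} + B + k$ ($j{\left(B,k \right)} = \frac{3}{8} - \left(8 - B - k\right) = \frac{3}{8} + \left(-8 + B + k\right) = - \frac{61}{8} + B + k$)
$\left(-158 + j{\left(b{\left(-3,0 \right)},5 \right)}\right) \left(D{\left(-11,-13 \right)} + l{\left(-8 \right)}\right) = \left(-158 + \left(- \frac{61}{8} + 1 + 5\right)\right) \left(\left(-5\right) \left(-11\right) - 8\right) = \left(-158 - \frac{13}{8}\right) \left(55 - 8\right) = \left(- \frac{1277}{8}\right) 47 = - \frac{60019}{8}$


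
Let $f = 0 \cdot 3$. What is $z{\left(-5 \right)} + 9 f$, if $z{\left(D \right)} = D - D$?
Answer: $0$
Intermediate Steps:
$f = 0$
$z{\left(D \right)} = 0$
$z{\left(-5 \right)} + 9 f = 0 + 9 \cdot 0 = 0 + 0 = 0$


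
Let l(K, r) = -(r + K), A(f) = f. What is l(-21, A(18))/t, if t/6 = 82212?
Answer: 1/164424 ≈ 6.0818e-6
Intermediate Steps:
t = 493272 (t = 6*82212 = 493272)
l(K, r) = -K - r (l(K, r) = -(K + r) = -K - r)
l(-21, A(18))/t = (-1*(-21) - 1*18)/493272 = (21 - 18)*(1/493272) = 3*(1/493272) = 1/164424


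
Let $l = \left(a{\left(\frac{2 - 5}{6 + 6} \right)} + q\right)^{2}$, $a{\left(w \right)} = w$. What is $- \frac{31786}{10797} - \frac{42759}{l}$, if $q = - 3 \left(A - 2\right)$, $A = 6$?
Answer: $- \frac{7463020954}{25923597} \approx -287.89$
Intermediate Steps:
$q = -12$ ($q = - 3 \left(6 - 2\right) = \left(-3\right) 4 = -12$)
$l = \frac{2401}{16}$ ($l = \left(\frac{2 - 5}{6 + 6} - 12\right)^{2} = \left(- \frac{3}{12} - 12\right)^{2} = \left(\left(-3\right) \frac{1}{12} - 12\right)^{2} = \left(- \frac{1}{4} - 12\right)^{2} = \left(- \frac{49}{4}\right)^{2} = \frac{2401}{16} \approx 150.06$)
$- \frac{31786}{10797} - \frac{42759}{l} = - \frac{31786}{10797} - \frac{42759}{\frac{2401}{16}} = \left(-31786\right) \frac{1}{10797} - \frac{684144}{2401} = - \frac{31786}{10797} - \frac{684144}{2401} = - \frac{7463020954}{25923597}$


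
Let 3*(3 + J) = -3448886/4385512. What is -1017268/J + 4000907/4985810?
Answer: 33364436000434954469/106991728285070 ≈ 3.1184e+5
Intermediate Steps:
J = -21459247/6578268 (J = -3 + (-3448886/4385512)/3 = -3 + (-3448886*1/4385512)/3 = -3 + (1/3)*(-1724443/2192756) = -3 - 1724443/6578268 = -21459247/6578268 ≈ -3.2621)
-1017268/J + 4000907/4985810 = -1017268/(-21459247/6578268) + 4000907/4985810 = -1017268*(-6578268/21459247) + 4000907*(1/4985810) = 6691861531824/21459247 + 4000907/4985810 = 33364436000434954469/106991728285070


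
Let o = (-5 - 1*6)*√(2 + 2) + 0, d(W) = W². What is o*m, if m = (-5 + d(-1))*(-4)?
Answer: -352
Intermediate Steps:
o = -22 (o = (-5 - 6)*√4 + 0 = -11*2 + 0 = -22 + 0 = -22)
m = 16 (m = (-5 + (-1)²)*(-4) = (-5 + 1)*(-4) = -4*(-4) = 16)
o*m = -22*16 = -352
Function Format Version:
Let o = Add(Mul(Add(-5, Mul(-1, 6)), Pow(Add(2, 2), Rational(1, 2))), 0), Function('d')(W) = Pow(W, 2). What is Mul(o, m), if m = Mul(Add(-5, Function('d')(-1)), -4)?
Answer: -352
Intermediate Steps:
o = -22 (o = Add(Mul(Add(-5, -6), Pow(4, Rational(1, 2))), 0) = Add(Mul(-11, 2), 0) = Add(-22, 0) = -22)
m = 16 (m = Mul(Add(-5, Pow(-1, 2)), -4) = Mul(Add(-5, 1), -4) = Mul(-4, -4) = 16)
Mul(o, m) = Mul(-22, 16) = -352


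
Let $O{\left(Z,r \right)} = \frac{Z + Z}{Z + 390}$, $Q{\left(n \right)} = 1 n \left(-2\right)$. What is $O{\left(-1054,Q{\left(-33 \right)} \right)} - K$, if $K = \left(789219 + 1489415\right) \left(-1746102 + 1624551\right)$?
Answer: $\frac{45977060061971}{166} \approx 2.7697 \cdot 10^{11}$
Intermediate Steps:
$Q{\left(n \right)} = - 2 n$ ($Q{\left(n \right)} = n \left(-2\right) = - 2 n$)
$K = -276970241334$ ($K = 2278634 \left(-121551\right) = -276970241334$)
$O{\left(Z,r \right)} = \frac{2 Z}{390 + Z}$
$O{\left(-1054,Q{\left(-33 \right)} \right)} - K = 2 \left(-1054\right) \frac{1}{390 - 1054} - -276970241334 = 2 \left(-1054\right) \frac{1}{-664} + 276970241334 = 2 \left(-1054\right) \left(- \frac{1}{664}\right) + 276970241334 = \frac{527}{166} + 276970241334 = \frac{45977060061971}{166}$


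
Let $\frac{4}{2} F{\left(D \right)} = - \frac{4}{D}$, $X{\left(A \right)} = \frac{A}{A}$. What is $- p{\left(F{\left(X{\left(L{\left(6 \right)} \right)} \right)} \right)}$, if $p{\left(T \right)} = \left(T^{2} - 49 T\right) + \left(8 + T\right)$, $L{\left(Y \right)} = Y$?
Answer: $-108$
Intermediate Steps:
$X{\left(A \right)} = 1$
$F{\left(D \right)} = - \frac{2}{D}$ ($F{\left(D \right)} = \frac{\left(-4\right) \frac{1}{D}}{2} = - \frac{2}{D}$)
$p{\left(T \right)} = 8 + T^{2} - 48 T$
$- p{\left(F{\left(X{\left(L{\left(6 \right)} \right)} \right)} \right)} = - (8 + \left(- \frac{2}{1}\right)^{2} - 48 \left(- \frac{2}{1}\right)) = - (8 + \left(\left(-2\right) 1\right)^{2} - 48 \left(\left(-2\right) 1\right)) = - (8 + \left(-2\right)^{2} - -96) = - (8 + 4 + 96) = \left(-1\right) 108 = -108$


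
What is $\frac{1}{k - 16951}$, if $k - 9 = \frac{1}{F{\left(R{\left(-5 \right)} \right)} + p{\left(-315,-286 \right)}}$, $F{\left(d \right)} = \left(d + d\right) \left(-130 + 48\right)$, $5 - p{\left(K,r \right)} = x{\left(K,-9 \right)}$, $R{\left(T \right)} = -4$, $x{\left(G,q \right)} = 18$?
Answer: $- \frac{643}{10893705} \approx -5.9025 \cdot 10^{-5}$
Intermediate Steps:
$p{\left(K,r \right)} = -13$ ($p{\left(K,r \right)} = 5 - 18 = -13$)
$F{\left(d \right)} = - 164 d$ ($F{\left(d \right)} = 2 d \left(-82\right) = - 164 d$)
$k = \frac{5788}{643}$ ($k = 9 + \frac{1}{\left(-164\right) \left(-4\right) - 13} = 9 + \frac{1}{656 - 13} = 9 + \frac{1}{643} = \frac{5788}{643} \approx 9.0016$)
$\frac{1}{k - 16951} = \frac{1}{\frac{5788}{643} - 16951} = \frac{1}{- \frac{10893705}{643}} = - \frac{643}{10893705}$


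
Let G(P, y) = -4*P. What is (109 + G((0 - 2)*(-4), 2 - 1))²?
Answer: 5929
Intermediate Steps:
(109 + G((0 - 2)*(-4), 2 - 1))² = (109 - 4*(0 - 2)*(-4))² = (109 - (-8)*(-4))² = (109 - 4*8)² = (109 - 32)² = 77² = 5929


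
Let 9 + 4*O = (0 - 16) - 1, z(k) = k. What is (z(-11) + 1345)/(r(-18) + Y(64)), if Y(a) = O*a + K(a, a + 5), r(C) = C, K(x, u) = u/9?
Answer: -4002/1279 ≈ -3.1290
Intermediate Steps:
K(x, u) = u/9 (K(x, u) = u*(⅑) = u/9)
O = -13/2 (O = -9/4 + ((0 - 16) - 1)/4 = -9/4 + (-16 - 1)/4 = -9/4 + (¼)*(-17) = -9/4 - 17/4 = -13/2 ≈ -6.5000)
Y(a) = 5/9 - 115*a/18 (Y(a) = -13*a/2 + (a + 5)/9 = -13*a/2 + (5 + a)/9 = -13*a/2 + (5/9 + a/9) = 5/9 - 115*a/18)
(z(-11) + 1345)/(r(-18) + Y(64)) = (-11 + 1345)/(-18 + (5/9 - 115/18*64)) = 1334/(-18 + (5/9 - 3680/9)) = 1334/(-18 - 1225/3) = 1334/(-1279/3) = 1334*(-3/1279) = -4002/1279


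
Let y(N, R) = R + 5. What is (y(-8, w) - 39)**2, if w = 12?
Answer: 484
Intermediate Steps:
y(N, R) = 5 + R
(y(-8, w) - 39)**2 = ((5 + 12) - 39)**2 = (17 - 39)**2 = (-22)**2 = 484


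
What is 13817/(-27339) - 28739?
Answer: -785709338/27339 ≈ -28740.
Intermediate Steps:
13817/(-27339) - 28739 = 13817*(-1/27339) - 28739 = -13817/27339 - 28739 = -785709338/27339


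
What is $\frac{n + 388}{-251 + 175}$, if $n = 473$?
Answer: $- \frac{861}{76} \approx -11.329$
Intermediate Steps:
$\frac{n + 388}{-251 + 175} = \frac{473 + 388}{-251 + 175} = \frac{861}{-76} = 861 \left(- \frac{1}{76}\right) = - \frac{861}{76}$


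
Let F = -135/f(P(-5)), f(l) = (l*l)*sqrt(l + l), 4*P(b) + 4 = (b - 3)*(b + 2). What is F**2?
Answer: 729/250 ≈ 2.9160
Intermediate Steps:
P(b) = -1 + (-3 + b)*(2 + b)/4 (P(b) = -1 + ((b - 3)*(b + 2))/4 = -1 + ((-3 + b)*(2 + b))/4 = -1 + (-3 + b)*(2 + b)/4)
f(l) = sqrt(2)*l**(5/2) (f(l) = l**2*sqrt(2*l) = l**2*(sqrt(2)*sqrt(l)) = sqrt(2)*l**(5/2))
F = -27*sqrt(10)/50 (F = -135*sqrt(2)/(2*(-5/2 - 1/4*(-5) + (1/4)*(-5)**2)**(5/2)) = -135*sqrt(2)/(2*(-5/2 + 5/4 + (1/4)*25)**(5/2)) = -135*sqrt(2)/(2*(-5/2 + 5/4 + 25/4)**(5/2)) = -135*sqrt(10)/250 = -27*sqrt(10)/50 ≈ -1.7076)
F**2 = (-27*sqrt(10)/50)**2 = 729/250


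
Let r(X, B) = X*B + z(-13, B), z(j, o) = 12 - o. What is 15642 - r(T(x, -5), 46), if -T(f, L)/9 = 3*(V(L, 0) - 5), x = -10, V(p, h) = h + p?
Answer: 3256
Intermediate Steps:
T(f, L) = 135 - 27*L (T(f, L) = -27*((0 + L) - 5) = -27*(L - 5) = -27*(-5 + L) = -9*(-15 + 3*L) = 135 - 27*L)
r(X, B) = 12 - B + B*X (r(X, B) = X*B + (12 - B) = B*X + (12 - B) = 12 - B + B*X)
15642 - r(T(x, -5), 46) = 15642 - (12 - 1*46 + 46*(135 - 27*(-5))) = 15642 - (12 - 46 + 46*(135 + 135)) = 15642 - (12 - 46 + 46*270) = 15642 - (12 - 46 + 12420) = 15642 - 1*12386 = 15642 - 12386 = 3256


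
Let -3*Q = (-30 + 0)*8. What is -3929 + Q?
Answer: -3849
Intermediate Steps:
Q = 80 (Q = -(-30 + 0)*8/3 = -(-10)*8 = -1/3*(-240) = 80)
-3929 + Q = -3929 + 80 = -3849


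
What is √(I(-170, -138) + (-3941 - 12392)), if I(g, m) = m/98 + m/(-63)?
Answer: 2*I*√1800627/21 ≈ 127.8*I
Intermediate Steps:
I(g, m) = -5*m/882 (I(g, m) = m*(1/98) + m*(-1/63) = m/98 - m/63 = -5*m/882)
√(I(-170, -138) + (-3941 - 12392)) = √(-5/882*(-138) + (-3941 - 12392)) = √(115/147 - 16333) = √(-2400836/147) = 2*I*√1800627/21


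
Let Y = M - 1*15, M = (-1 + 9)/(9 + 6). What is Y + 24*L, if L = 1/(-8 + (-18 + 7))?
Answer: -4483/285 ≈ -15.730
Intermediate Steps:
L = -1/19 (L = 1/(-8 - 11) = 1/(-19) = -1/19 ≈ -0.052632)
M = 8/15 ≈ 0.53333
Y = -217/15 (Y = 8/15 - 1*15 = 8/15 - 15 = -217/15 ≈ -14.467)
Y + 24*L = -217/15 + 24*(-1/19) = -217/15 - 24/19 = -4483/285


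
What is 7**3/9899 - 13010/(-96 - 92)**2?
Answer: -58331499/174935128 ≈ -0.33345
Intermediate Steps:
7**3/9899 - 13010/(-96 - 92)**2 = 343*(1/9899) - 13010/((-188)**2) = 343/9899 - 13010/35344 = 343/9899 - 13010*1/35344 = 343/9899 - 6505/17672 = -58331499/174935128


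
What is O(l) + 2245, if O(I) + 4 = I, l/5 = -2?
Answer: 2231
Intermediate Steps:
l = -10 (l = 5*(-2) = -10)
O(I) = -4 + I
O(l) + 2245 = (-4 - 10) + 2245 = -14 + 2245 = 2231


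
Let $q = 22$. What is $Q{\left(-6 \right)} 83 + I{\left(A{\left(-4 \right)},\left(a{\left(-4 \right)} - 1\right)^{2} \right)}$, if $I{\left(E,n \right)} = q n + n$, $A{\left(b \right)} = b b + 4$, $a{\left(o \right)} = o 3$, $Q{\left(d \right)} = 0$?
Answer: $3887$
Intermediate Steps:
$a{\left(o \right)} = 3 o$
$A{\left(b \right)} = 4 + b^{2}$ ($A{\left(b \right)} = b^{2} + 4 = 4 + b^{2}$)
$I{\left(E,n \right)} = 23 n$ ($I{\left(E,n \right)} = 22 n + n = 23 n$)
$Q{\left(-6 \right)} 83 + I{\left(A{\left(-4 \right)},\left(a{\left(-4 \right)} - 1\right)^{2} \right)} = 0 \cdot 83 + 23 \left(3 \left(-4\right) - 1\right)^{2} = 0 + 23 \left(-12 - 1\right)^{2} = 0 + 23 \left(-13\right)^{2} = 0 + 23 \cdot 169 = 0 + 3887 = 3887$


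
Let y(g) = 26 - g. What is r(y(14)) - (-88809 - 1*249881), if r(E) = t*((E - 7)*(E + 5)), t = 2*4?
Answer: 339370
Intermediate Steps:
t = 8
r(E) = 8*(-7 + E)*(5 + E) (r(E) = 8*((E - 7)*(E + 5)) = 8*((-7 + E)*(5 + E)) = 8*(-7 + E)*(5 + E))
r(y(14)) - (-88809 - 1*249881) = (-280 - 16*(26 - 1*14) + 8*(26 - 1*14)²) - (-88809 - 1*249881) = (-280 - 16*(26 - 14) + 8*(26 - 14)²) - (-88809 - 249881) = (-280 - 16*12 + 8*12²) - 1*(-338690) = (-280 - 192 + 8*144) + 338690 = (-280 - 192 + 1152) + 338690 = 680 + 338690 = 339370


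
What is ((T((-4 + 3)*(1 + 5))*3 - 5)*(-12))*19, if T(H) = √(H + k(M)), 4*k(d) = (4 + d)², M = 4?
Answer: 1140 - 684*√10 ≈ -1023.0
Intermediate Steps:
k(d) = (4 + d)²/4
T(H) = √(16 + H) (T(H) = √(H + (4 + 4)²/4) = √(H + (¼)*8²) = √(H + (¼)*64) = √(H + 16) = √(16 + H))
((T((-4 + 3)*(1 + 5))*3 - 5)*(-12))*19 = ((√(16 + (-4 + 3)*(1 + 5))*3 - 5)*(-12))*19 = ((√(16 - 1*6)*3 - 5)*(-12))*19 = ((√(16 - 6)*3 - 5)*(-12))*19 = ((√10*3 - 5)*(-12))*19 = ((3*√10 - 5)*(-12))*19 = ((-5 + 3*√10)*(-12))*19 = (60 - 36*√10)*19 = 1140 - 684*√10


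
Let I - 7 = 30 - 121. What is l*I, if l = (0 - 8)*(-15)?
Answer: -10080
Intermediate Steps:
I = -84 (I = 7 + (30 - 121) = 7 - 91 = -84)
l = 120 (l = -8*(-15) = 120)
l*I = 120*(-84) = -10080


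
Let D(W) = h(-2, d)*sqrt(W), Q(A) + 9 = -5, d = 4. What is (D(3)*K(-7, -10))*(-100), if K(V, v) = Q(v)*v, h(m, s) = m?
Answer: 28000*sqrt(3) ≈ 48497.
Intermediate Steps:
Q(A) = -14 (Q(A) = -9 - 5 = -14)
D(W) = -2*sqrt(W)
K(V, v) = -14*v
(D(3)*K(-7, -10))*(-100) = ((-2*sqrt(3))*(-14*(-10)))*(-100) = (-2*sqrt(3)*140)*(-100) = -280*sqrt(3)*(-100) = 28000*sqrt(3)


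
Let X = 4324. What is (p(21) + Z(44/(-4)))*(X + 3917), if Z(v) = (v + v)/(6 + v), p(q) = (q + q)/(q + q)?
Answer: 222507/5 ≈ 44501.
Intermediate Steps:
p(q) = 1 (p(q) = (2*q)/((2*q)) = (2*q)*(1/(2*q)) = 1)
Z(v) = 2*v/(6 + v) (Z(v) = (2*v)/(6 + v) = 2*v/(6 + v))
(p(21) + Z(44/(-4)))*(X + 3917) = (1 + 2*(44/(-4))/(6 + 44/(-4)))*(4324 + 3917) = (1 + 2*(44*(-1/4))/(6 + 44*(-1/4)))*8241 = (1 + 2*(-11)/(6 - 11))*8241 = (1 + 2*(-11)/(-5))*8241 = (1 + 2*(-11)*(-1/5))*8241 = (1 + 22/5)*8241 = (27/5)*8241 = 222507/5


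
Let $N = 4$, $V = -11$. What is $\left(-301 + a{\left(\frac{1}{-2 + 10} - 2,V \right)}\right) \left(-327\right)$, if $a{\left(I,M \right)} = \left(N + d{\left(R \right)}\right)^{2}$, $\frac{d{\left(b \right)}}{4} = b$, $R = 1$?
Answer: $77499$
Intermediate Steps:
$d{\left(b \right)} = 4 b$
$a{\left(I,M \right)} = 64$ ($a{\left(I,M \right)} = \left(4 + 4 \cdot 1\right)^{2} = \left(4 + 4\right)^{2} = 8^{2} = 64$)
$\left(-301 + a{\left(\frac{1}{-2 + 10} - 2,V \right)}\right) \left(-327\right) = \left(-301 + 64\right) \left(-327\right) = \left(-237\right) \left(-327\right) = 77499$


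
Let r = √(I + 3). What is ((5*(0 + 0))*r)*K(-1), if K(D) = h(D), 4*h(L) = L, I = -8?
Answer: 0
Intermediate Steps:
h(L) = L/4
K(D) = D/4
r = I*√5 (r = √(-8 + 3) = √(-5) = I*√5 ≈ 2.2361*I)
((5*(0 + 0))*r)*K(-1) = ((5*(0 + 0))*(I*√5))*((¼)*(-1)) = ((5*0)*(I*√5))*(-¼) = (0*(I*√5))*(-¼) = 0*(-¼) = 0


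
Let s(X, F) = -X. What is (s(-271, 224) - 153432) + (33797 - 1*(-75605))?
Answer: -43759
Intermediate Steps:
(s(-271, 224) - 153432) + (33797 - 1*(-75605)) = (-1*(-271) - 153432) + (33797 - 1*(-75605)) = (271 - 153432) + (33797 + 75605) = -153161 + 109402 = -43759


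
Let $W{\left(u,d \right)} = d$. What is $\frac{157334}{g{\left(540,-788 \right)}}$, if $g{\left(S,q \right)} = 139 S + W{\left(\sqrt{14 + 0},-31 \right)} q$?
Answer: $\frac{78667}{49744} \approx 1.5814$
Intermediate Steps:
$g{\left(S,q \right)} = - 31 q + 139 S$ ($g{\left(S,q \right)} = 139 S - 31 q = - 31 q + 139 S$)
$\frac{157334}{g{\left(540,-788 \right)}} = \frac{157334}{\left(-31\right) \left(-788\right) + 139 \cdot 540} = \frac{157334}{24428 + 75060} = \frac{157334}{99488} = 157334 \cdot \frac{1}{99488} = \frac{78667}{49744}$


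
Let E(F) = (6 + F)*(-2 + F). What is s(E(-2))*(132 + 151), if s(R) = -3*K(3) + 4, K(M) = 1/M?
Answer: 849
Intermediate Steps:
E(F) = (-2 + F)*(6 + F)
s(R) = 3 (s(R) = -3/3 + 4 = -3*⅓ + 4 = -1 + 4 = 3)
s(E(-2))*(132 + 151) = 3*(132 + 151) = 3*283 = 849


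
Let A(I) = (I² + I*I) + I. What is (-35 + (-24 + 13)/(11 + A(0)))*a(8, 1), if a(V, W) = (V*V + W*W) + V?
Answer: -2628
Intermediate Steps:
a(V, W) = V + V² + W² (a(V, W) = (V² + W²) + V = V + V² + W²)
A(I) = I + 2*I² (A(I) = (I² + I²) + I = 2*I² + I = I + 2*I²)
(-35 + (-24 + 13)/(11 + A(0)))*a(8, 1) = (-35 + (-24 + 13)/(11 + 0*(1 + 2*0)))*(8 + 8² + 1²) = (-35 - 11/(11 + 0*(1 + 0)))*(8 + 64 + 1) = (-35 - 11/(11 + 0*1))*73 = (-35 - 11/(11 + 0))*73 = (-35 - 11/11)*73 = (-35 - 11*1/11)*73 = (-35 - 1)*73 = -36*73 = -2628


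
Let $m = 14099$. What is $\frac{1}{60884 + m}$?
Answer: $\frac{1}{74983} \approx 1.3336 \cdot 10^{-5}$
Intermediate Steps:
$\frac{1}{60884 + m} = \frac{1}{60884 + 14099} = \frac{1}{74983}$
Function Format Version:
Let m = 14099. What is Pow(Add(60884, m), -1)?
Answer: Rational(1, 74983) ≈ 1.3336e-5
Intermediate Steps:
Pow(Add(60884, m), -1) = Pow(Add(60884, 14099), -1) = Pow(74983, -1) = Rational(1, 74983)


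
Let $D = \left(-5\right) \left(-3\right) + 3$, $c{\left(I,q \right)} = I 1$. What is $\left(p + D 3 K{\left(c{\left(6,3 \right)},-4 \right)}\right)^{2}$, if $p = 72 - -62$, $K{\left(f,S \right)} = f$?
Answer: $209764$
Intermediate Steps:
$c{\left(I,q \right)} = I$
$D = 18$ ($D = 15 + 3 = 18$)
$p = 134$ ($p = 72 + 62 = 134$)
$\left(p + D 3 K{\left(c{\left(6,3 \right)},-4 \right)}\right)^{2} = \left(134 + 18 \cdot 3 \cdot 6\right)^{2} = \left(134 + 54 \cdot 6\right)^{2} = \left(134 + 324\right)^{2} = 458^{2} = 209764$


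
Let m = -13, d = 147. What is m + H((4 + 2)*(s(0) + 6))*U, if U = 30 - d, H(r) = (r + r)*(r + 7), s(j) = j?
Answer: -362245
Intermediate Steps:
H(r) = 2*r*(7 + r) (H(r) = (2*r)*(7 + r) = 2*r*(7 + r))
U = -117 (U = 30 - 1*147 = 30 - 147 = -117)
m + H((4 + 2)*(s(0) + 6))*U = -13 + (2*((4 + 2)*(0 + 6))*(7 + (4 + 2)*(0 + 6)))*(-117) = -13 + (2*(6*6)*(7 + 6*6))*(-117) = -13 + (2*36*(7 + 36))*(-117) = -13 + (2*36*43)*(-117) = -13 + 3096*(-117) = -13 - 362232 = -362245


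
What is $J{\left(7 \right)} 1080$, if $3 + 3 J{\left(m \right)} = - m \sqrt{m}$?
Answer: $-1080 - 2520 \sqrt{7} \approx -7747.3$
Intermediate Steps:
$J{\left(m \right)} = -1 - \frac{m^{\frac{3}{2}}}{3}$ ($J{\left(m \right)} = -1 + \frac{- m \sqrt{m}}{3} = -1 + \frac{\left(-1\right) m^{\frac{3}{2}}}{3} = -1 - \frac{m^{\frac{3}{2}}}{3}$)
$J{\left(7 \right)} 1080 = \left(-1 - \frac{7^{\frac{3}{2}}}{3}\right) 1080 = \left(-1 - \frac{7 \sqrt{7}}{3}\right) 1080 = -1080 - 2520 \sqrt{7}$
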